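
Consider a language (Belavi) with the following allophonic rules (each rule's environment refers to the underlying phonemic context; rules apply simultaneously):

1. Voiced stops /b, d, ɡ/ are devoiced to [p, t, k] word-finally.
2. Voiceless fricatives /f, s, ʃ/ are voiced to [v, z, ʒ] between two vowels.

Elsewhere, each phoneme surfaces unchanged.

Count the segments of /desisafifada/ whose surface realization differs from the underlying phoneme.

4

Segments that undergo a rule: /s/ → [z] (rule 2); /s/ → [z] (rule 2); /f/ → [v] (rule 2); /f/ → [v] (rule 2).
All other segments surface unchanged.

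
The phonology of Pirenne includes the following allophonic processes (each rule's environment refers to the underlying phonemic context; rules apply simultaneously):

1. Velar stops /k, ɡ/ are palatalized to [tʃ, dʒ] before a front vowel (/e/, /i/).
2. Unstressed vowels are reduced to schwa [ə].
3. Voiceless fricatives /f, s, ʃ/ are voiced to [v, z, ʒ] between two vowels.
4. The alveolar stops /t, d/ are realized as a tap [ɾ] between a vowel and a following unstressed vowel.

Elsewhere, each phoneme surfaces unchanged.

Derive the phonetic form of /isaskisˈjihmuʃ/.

[əzəstʃəsˈjihməʃ]

/i/ (word-initial) occurs in an unstressed syllable → [ə] by rule 2.
/s/ (between /i/ and /a/) occurs between two vowels → [z] by rule 3.
/a/ — between /s/ and /s/, in an unstressed syllable — surfaces as [ə] (rule 2).
/s/ (between /a/ and /k/): rule 3 targets it, but not between two vowels → unchanged [s].
/k/ — between /s/ and /i/, before a front vowel — surfaces as [tʃ] (rule 1).
Rule 2 applies to /i/ (between /k/ and /s/: in an unstressed syllable) → [ə].
/s/ (between /i/ and /j/) fails the environment for rule 3, so it stays [s].
/j/ — not in any rule's target class → [j].
/i/ (between /j/ and /h/) is in the target of rule 2 but the environment (in an unstressed syllable) is not met → [i].
/h/ stays [h].
/m/ stays [m].
Rule 2 applies to /u/ (between /m/ and /ʃ/: in an unstressed syllable) → [ə].
/ʃ/ (word-final) fails the environment for rule 3, so it stays [ʃ].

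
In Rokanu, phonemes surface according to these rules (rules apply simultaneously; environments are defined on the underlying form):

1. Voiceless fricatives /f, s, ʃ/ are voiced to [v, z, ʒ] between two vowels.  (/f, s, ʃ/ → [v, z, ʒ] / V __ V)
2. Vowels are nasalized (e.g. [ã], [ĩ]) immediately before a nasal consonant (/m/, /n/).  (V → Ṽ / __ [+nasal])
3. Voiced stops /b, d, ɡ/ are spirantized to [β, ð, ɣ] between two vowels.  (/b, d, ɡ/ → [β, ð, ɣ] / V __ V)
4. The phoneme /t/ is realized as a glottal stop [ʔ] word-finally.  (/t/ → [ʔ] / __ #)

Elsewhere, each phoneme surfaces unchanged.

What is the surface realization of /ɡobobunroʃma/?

[ɡoβoβũnroʃma]

/ɡ/ — word-initial; rule 3 does not apply here → [ɡ].
/o/ (between /ɡ/ and /b/): rule 2 targets it, but not before a nasal consonant → unchanged [o].
Rule 3 applies to /b/ (between /o/ and /o/: between two vowels) → [β].
/o/ (between /b/ and /b/) fails the environment for rule 2, so it stays [o].
/b/ meets the environment for rule 3 (between two vowels) → [β].
/u/ meets the environment for rule 2 (before a nasal consonant) → [ũ].
/n/ (between /u/ and /r/): no rule targets it → [n].
/r/ stays [r].
/o/ (between /r/ and /ʃ/) fails the environment for rule 2, so it stays [o].
/ʃ/ — between /o/ and /m/; rule 1 does not apply here → [ʃ].
/m/ — not in any rule's target class → [m].
/a/ — word-final; rule 2 does not apply here → [a].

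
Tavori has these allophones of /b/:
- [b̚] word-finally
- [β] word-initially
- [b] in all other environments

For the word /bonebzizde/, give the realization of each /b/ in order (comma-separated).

Occurrence 1 (position 1): word-initially → [β].
Occurrence 2 (position 5): no conditioning environment matches → elsewhere allophone [b].

[β], [b]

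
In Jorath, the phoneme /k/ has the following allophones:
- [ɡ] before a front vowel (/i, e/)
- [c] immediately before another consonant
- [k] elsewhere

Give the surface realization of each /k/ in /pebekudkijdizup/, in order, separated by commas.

[k], [ɡ]

Occurrence 1 (position 5): no conditioning environment matches → elsewhere allophone [k].
Occurrence 2 (position 8): before a front vowel (/i, e/) → [ɡ].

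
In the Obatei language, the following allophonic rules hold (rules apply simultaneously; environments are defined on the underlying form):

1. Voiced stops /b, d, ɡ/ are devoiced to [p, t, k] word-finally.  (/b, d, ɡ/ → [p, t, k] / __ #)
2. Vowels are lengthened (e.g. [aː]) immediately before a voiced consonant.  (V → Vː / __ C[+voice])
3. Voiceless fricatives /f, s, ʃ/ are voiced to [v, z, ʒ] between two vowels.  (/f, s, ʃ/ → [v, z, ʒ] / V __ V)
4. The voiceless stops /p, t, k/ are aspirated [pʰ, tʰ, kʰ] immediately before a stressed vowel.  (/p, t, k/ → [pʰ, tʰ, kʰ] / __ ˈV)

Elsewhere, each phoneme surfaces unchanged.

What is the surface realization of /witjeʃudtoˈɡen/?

/w/ (word-initial) is unaffected → [w].
/i/ (between /w/ and /t/) is in the target of rule 2 but the environment (before a voiced consonant) is not met → [i].
/t/ — between /i/ and /j/; rule 4 does not apply here → [t].
/j/ stays [j].
/e/ (between /j/ and /ʃ/) is in the target of rule 2 but the environment (before a voiced consonant) is not met → [e].
/ʃ/ (between /e/ and /u/): between two vowels, so rule 3 applies → [ʒ].
/u/ (between /ʃ/ and /d/): before a voiced consonant, so rule 2 applies → [uː].
/d/ (between /u/ and /t/) is in the target of rule 1 but the environment (word-finally) is not met → [d].
/t/ (between /d/ and /o/) fails the environment for rule 4, so it stays [t].
Rule 2 applies to /o/ (between /t/ and /ɡ/: before a voiced consonant) → [oː].
/ɡ/ (between /o/ and /e/): rule 1 targets it, but not word-finally → unchanged [ɡ].
Rule 2 applies to /e/ (between /ɡ/ and /n/: before a voiced consonant) → [eː].
/n/ (word-final): no rule targets it → [n].

[witjeʒuːdtoːˈɡeːn]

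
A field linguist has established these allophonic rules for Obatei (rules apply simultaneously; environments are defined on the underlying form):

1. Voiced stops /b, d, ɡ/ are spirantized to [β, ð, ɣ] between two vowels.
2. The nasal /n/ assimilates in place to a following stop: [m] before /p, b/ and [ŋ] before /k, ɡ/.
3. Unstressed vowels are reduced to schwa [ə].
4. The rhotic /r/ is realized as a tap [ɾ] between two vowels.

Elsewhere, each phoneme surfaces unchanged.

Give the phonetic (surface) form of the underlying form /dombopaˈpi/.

/d/ — word-initial; rule 1 does not apply here → [d].
/o/ — between /d/ and /m/, in an unstressed syllable — surfaces as [ə] (rule 3).
/b/ (between /m/ and /o/): rule 1 targets it, but not between two vowels → unchanged [b].
/o/ meets the environment for rule 3 (in an unstressed syllable) → [ə].
/a/ (between /p/ and /p/): in an unstressed syllable, so rule 3 applies → [ə].
/i/ (word-final): rule 3 targets it, but not in an unstressed syllable → unchanged [i].

[dəmbəpəˈpi]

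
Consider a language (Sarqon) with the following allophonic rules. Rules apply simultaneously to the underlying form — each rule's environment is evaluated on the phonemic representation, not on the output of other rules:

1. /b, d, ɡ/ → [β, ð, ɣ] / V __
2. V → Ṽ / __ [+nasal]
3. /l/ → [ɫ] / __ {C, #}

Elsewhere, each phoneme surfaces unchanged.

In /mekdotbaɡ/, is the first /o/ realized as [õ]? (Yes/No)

/o/ (between /d/ and /t/) is in the target of rule 2 but the environment (before a nasal consonant) is not met → [o].
The actual realization is [o], not [õ].

No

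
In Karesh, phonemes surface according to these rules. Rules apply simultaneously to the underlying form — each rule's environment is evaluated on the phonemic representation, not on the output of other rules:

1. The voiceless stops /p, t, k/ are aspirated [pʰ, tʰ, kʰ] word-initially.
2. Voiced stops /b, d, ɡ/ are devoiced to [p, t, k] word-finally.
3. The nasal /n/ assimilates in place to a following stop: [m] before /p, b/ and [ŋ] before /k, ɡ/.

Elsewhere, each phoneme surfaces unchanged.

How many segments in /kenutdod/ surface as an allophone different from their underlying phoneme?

Segments that undergo a rule: /k/ → [kʰ] (rule 1); /d/ → [t] (rule 2).
All other segments surface unchanged.

2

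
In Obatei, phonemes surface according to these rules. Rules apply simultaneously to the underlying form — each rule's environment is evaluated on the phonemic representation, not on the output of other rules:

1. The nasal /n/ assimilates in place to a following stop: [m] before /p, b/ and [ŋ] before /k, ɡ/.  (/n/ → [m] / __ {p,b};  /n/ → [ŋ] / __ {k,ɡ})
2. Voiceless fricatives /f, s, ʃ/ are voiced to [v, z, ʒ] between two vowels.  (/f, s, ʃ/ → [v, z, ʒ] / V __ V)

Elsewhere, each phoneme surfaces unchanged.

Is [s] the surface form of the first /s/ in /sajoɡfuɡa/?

Yes

/s/ — word-initial; rule 2 does not apply here → [s].
The actual realization is [s], which matches [s].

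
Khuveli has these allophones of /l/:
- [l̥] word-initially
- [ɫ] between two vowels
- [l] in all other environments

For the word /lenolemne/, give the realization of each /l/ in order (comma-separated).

[l̥], [ɫ]

Occurrence 1 (position 1): word-initially → [l̥].
Occurrence 2 (position 5): between two vowels → [ɫ].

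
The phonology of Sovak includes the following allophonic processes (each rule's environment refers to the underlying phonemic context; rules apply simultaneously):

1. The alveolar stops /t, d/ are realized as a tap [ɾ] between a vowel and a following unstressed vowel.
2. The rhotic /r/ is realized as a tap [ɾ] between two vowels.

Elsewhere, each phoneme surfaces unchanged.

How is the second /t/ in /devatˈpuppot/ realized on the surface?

/t/ (word-final) is in the target of rule 1 but the environment (between a vowel and a following unstressed vowel) is not met → [t].

[t]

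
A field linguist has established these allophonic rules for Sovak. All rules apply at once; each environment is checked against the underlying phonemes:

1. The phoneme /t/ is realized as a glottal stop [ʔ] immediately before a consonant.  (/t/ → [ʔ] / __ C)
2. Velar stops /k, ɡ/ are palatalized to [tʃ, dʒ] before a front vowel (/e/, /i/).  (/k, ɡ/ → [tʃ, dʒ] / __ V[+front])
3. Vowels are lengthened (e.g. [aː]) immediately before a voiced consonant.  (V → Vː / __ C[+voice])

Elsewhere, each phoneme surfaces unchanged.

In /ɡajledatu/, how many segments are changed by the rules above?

Segments that undergo a rule: /a/ → [aː] (rule 3); /e/ → [eː] (rule 3).
All other segments surface unchanged.

2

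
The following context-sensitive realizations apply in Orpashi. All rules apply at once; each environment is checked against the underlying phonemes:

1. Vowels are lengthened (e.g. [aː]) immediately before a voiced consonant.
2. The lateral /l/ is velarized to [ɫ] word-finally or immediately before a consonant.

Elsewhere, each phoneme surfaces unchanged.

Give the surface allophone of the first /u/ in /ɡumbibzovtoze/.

Rule 1 applies to /u/ (between /ɡ/ and /m/: before a voiced consonant) → [uː].

[uː]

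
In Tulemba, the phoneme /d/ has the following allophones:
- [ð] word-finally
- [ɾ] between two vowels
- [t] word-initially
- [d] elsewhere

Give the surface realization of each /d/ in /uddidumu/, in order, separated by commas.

[d], [d], [ɾ]

Occurrence 1 (position 2): no conditioning environment matches → elsewhere allophone [d].
Occurrence 2 (position 3): no conditioning environment matches → elsewhere allophone [d].
Occurrence 3 (position 5): between two vowels → [ɾ].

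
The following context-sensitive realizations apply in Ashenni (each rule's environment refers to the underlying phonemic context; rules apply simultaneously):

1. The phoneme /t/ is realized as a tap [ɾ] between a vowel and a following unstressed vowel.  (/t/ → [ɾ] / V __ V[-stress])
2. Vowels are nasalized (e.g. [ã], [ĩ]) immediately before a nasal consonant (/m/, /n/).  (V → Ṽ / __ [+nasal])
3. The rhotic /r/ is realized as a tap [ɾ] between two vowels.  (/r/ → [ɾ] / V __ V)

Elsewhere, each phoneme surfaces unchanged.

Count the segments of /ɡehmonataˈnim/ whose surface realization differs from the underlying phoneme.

4

Segments that undergo a rule: /o/ → [õ] (rule 2); /t/ → [ɾ] (rule 1); /a/ → [ã] (rule 2); /i/ → [ĩ] (rule 2).
All other segments surface unchanged.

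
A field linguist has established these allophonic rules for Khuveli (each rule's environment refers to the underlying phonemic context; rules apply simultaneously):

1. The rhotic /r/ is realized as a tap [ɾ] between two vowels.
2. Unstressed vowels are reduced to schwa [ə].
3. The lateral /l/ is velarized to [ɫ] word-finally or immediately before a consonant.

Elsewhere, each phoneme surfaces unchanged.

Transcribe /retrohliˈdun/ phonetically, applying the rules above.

/r/ (word-initial): rule 1 targets it, but not between two vowels → unchanged [r].
/e/ meets the environment for rule 2 (in an unstressed syllable) → [ə].
/r/ — between /t/ and /o/; rule 1 does not apply here → [r].
/o/ (between /r/ and /h/) occurs in an unstressed syllable → [ə] by rule 2.
/l/ — between /h/ and /i/; rule 3 does not apply here → [l].
/i/ — between /l/ and /d/, in an unstressed syllable — surfaces as [ə] (rule 2).
/u/ (between /d/ and /n/) is in the target of rule 2 but the environment (in an unstressed syllable) is not met → [u].

[rətrəhləˈdun]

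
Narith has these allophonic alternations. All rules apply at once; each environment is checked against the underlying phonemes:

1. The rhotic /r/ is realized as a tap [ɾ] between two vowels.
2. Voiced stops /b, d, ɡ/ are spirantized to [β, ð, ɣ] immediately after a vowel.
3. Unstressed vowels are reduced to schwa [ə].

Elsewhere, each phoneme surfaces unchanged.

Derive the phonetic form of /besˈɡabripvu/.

/b/ (word-initial): rule 2 targets it, but not immediately after a vowel → unchanged [b].
/e/ meets the environment for rule 3 (in an unstressed syllable) → [ə].
/ɡ/ — between /s/ and /a/; rule 2 does not apply here → [ɡ].
/a/ — between /ɡ/ and /b/; rule 3 does not apply here → [a].
/b/ (between /a/ and /r/): immediately after a vowel, so rule 2 applies → [β].
/r/ (between /b/ and /i/) is in the target of rule 1 but the environment (between two vowels) is not met → [r].
/i/ (between /r/ and /p/): in an unstressed syllable, so rule 3 applies → [ə].
/u/ (word-final) occurs in an unstressed syllable → [ə] by rule 3.

[bəsˈɡaβrəpvə]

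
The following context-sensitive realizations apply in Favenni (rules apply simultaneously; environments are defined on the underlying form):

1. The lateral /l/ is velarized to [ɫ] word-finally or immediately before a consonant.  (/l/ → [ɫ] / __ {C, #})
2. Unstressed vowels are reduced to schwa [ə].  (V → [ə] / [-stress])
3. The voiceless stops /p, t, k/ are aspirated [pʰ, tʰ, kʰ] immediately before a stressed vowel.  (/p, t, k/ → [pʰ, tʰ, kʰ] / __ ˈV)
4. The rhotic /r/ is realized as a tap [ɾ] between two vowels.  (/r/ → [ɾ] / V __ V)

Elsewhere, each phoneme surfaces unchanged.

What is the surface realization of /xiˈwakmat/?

/x/ — not in any rule's target class → [x].
/i/ (between /x/ and /w/): in an unstressed syllable, so rule 2 applies → [ə].
/w/ stays [w].
/a/ (between /w/ and /k/): rule 2 targets it, but not in an unstressed syllable → unchanged [a].
/k/ (between /a/ and /m/) is in the target of rule 3 but the environment (immediately before a stressed vowel) is not met → [k].
/m/ — not in any rule's target class → [m].
/a/ — between /m/ and /t/, in an unstressed syllable — surfaces as [ə] (rule 2).
/t/ — word-final; rule 3 does not apply here → [t].

[xəˈwakmət]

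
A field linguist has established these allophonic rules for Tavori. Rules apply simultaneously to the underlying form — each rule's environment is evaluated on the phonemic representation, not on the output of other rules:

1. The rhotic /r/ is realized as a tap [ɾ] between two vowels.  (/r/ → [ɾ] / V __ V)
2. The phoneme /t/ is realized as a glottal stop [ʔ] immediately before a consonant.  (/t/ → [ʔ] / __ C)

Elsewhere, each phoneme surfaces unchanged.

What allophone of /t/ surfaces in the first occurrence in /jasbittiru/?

/t/ meets the environment for rule 2 (immediately before a consonant) → [ʔ].

[ʔ]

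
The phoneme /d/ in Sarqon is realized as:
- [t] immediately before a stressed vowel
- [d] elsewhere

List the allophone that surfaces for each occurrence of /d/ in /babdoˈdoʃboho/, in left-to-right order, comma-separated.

[d], [t]

Occurrence 1 (position 4): no conditioning environment matches → elsewhere allophone [d].
Occurrence 2 (position 6): immediately before a stressed vowel → [t].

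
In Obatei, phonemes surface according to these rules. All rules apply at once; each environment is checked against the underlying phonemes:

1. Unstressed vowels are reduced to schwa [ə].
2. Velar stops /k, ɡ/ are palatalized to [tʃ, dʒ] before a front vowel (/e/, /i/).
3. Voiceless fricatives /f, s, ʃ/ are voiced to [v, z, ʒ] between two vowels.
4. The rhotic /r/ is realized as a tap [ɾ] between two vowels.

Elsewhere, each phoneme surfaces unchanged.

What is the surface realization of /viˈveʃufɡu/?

[vəˈveʒəfɡə]

/v/ (word-initial): no rule targets it → [v].
/i/ meets the environment for rule 1 (in an unstressed syllable) → [ə].
/v/ stays [v].
/e/ (between /v/ and /ʃ/) is in the target of rule 1 but the environment (in an unstressed syllable) is not met → [e].
Rule 3 applies to /ʃ/ (between /e/ and /u/: between two vowels) → [ʒ].
/u/ meets the environment for rule 1 (in an unstressed syllable) → [ə].
/f/ (between /u/ and /ɡ/): rule 3 targets it, but not between two vowels → unchanged [f].
/ɡ/ (between /f/ and /u/) fails the environment for rule 2, so it stays [ɡ].
/u/ meets the environment for rule 1 (in an unstressed syllable) → [ə].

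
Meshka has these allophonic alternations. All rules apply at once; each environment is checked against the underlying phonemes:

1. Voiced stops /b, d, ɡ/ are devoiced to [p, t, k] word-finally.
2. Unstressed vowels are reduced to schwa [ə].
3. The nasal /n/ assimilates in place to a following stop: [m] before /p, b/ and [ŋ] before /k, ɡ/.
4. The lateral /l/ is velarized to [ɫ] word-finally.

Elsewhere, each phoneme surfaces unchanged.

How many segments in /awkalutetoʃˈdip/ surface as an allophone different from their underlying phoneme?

5

Segments that undergo a rule: /a/ → [ə] (rule 2); /a/ → [ə] (rule 2); /u/ → [ə] (rule 2); /e/ → [ə] (rule 2); /o/ → [ə] (rule 2).
All other segments surface unchanged.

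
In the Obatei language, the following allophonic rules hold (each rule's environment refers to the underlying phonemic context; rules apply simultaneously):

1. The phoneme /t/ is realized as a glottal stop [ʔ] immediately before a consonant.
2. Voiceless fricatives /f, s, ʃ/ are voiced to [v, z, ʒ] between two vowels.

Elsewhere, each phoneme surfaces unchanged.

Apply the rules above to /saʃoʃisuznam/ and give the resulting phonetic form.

/s/ — word-initial; rule 2 does not apply here → [s].
/a/ — not in any rule's target class → [a].
/ʃ/ (between /a/ and /o/): between two vowels, so rule 2 applies → [ʒ].
/o/ (between /ʃ/ and /ʃ/): no rule targets it → [o].
/ʃ/ — between /o/ and /i/, between two vowels — surfaces as [ʒ] (rule 2).
/i/ — not in any rule's target class → [i].
/s/ — between /i/ and /u/, between two vowels — surfaces as [z] (rule 2).
/u/ (between /s/ and /z/): no rule targets it → [u].
/z/ stays [z].
/n/ stays [n].
/a/ stays [a].
/m/ — not in any rule's target class → [m].

[saʒoʒizuznam]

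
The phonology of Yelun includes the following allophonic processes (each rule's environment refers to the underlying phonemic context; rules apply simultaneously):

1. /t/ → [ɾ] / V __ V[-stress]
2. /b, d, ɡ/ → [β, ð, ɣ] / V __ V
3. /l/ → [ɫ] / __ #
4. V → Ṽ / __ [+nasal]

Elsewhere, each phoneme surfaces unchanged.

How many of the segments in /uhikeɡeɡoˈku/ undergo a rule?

2

Segments that undergo a rule: /ɡ/ → [ɣ] (rule 2); /ɡ/ → [ɣ] (rule 2).
All other segments surface unchanged.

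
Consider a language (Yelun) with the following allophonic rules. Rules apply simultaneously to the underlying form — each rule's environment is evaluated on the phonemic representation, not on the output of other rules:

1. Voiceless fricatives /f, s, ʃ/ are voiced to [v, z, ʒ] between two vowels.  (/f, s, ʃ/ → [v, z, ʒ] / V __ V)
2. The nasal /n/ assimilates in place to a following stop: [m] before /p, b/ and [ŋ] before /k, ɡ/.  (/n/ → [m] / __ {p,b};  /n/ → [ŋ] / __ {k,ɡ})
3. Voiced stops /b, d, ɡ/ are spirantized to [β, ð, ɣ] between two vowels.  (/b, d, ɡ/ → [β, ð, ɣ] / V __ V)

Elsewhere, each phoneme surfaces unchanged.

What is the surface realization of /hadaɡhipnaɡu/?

/h/ (word-initial): no rule targets it → [h].
/a/ (between /h/ and /d/) is unaffected → [a].
/d/ meets the environment for rule 3 (between two vowels) → [ð].
/a/ (between /d/ and /ɡ/) is unaffected → [a].
/ɡ/ — between /a/ and /h/; rule 3 does not apply here → [ɡ].
/h/ (between /ɡ/ and /i/) is unaffected → [h].
/i/ (between /h/ and /p/) is unaffected → [i].
/p/ — not in any rule's target class → [p].
/n/ — between /p/ and /a/; rule 2 does not apply here → [n].
/a/ (between /n/ and /ɡ/) is unaffected → [a].
/ɡ/ (between /a/ and /u/): between two vowels, so rule 3 applies → [ɣ].
/u/ (word-final) is unaffected → [u].

[haðaɡhipnaɣu]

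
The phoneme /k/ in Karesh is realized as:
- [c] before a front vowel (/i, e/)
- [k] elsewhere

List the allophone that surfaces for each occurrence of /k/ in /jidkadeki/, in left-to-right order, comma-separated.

Occurrence 1 (position 4): no conditioning environment matches → elsewhere allophone [k].
Occurrence 2 (position 8): before a front vowel → [c].

[k], [c]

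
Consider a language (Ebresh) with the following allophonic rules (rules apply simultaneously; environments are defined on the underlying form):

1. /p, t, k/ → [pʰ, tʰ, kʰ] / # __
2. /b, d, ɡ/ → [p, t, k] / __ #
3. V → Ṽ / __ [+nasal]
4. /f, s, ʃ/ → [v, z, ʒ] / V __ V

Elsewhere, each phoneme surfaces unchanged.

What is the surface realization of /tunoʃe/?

[tʰũnoʒe]

/t/ (word-initial): word-initially, so rule 1 applies → [tʰ].
/u/ meets the environment for rule 3 (before a nasal consonant) → [ũ].
/n/ (between /u/ and /o/) is unaffected → [n].
/o/ (between /n/ and /ʃ/) fails the environment for rule 3, so it stays [o].
/ʃ/ (between /o/ and /e/): between two vowels, so rule 4 applies → [ʒ].
/e/ (word-final) is in the target of rule 3 but the environment (before a nasal consonant) is not met → [e].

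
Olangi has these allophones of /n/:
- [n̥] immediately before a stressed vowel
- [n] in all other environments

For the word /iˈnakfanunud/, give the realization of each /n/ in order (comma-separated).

[n̥], [n], [n]

Occurrence 1 (position 2): immediately before a stressed vowel → [n̥].
Occurrence 2 (position 7): no conditioning environment matches → elsewhere allophone [n].
Occurrence 3 (position 9): no conditioning environment matches → elsewhere allophone [n].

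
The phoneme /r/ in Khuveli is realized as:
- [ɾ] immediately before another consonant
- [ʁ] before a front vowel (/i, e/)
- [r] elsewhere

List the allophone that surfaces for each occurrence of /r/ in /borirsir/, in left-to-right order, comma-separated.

Occurrence 1 (position 3): before a front vowel (/i, e/) → [ʁ].
Occurrence 2 (position 5): immediately before another consonant → [ɾ].
Occurrence 3 (position 8): no conditioning environment matches → elsewhere allophone [r].

[ʁ], [ɾ], [r]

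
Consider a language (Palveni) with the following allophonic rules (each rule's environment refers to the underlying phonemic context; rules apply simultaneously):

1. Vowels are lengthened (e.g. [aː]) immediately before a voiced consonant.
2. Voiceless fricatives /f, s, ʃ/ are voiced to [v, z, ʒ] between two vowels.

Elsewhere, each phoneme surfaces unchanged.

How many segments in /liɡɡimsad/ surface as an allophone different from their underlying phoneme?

Segments that undergo a rule: /i/ → [iː] (rule 1); /i/ → [iː] (rule 1); /a/ → [aː] (rule 1).
All other segments surface unchanged.

3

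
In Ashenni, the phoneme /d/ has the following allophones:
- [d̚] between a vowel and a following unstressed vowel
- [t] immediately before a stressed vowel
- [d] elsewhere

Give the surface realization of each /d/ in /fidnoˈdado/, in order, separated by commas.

Occurrence 1 (position 3): no conditioning environment matches → elsewhere allophone [d].
Occurrence 2 (position 6): immediately before a stressed vowel → [t].
Occurrence 3 (position 8): between a vowel and a following unstressed vowel → [d̚].

[d], [t], [d̚]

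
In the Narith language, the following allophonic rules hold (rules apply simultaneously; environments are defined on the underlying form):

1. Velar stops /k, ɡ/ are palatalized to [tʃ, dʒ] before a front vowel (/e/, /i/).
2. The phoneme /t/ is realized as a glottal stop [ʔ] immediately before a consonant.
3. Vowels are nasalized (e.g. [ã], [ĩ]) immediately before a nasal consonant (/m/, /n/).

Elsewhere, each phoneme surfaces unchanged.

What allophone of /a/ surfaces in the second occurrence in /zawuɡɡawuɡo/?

[a]

/a/ — between /ɡ/ and /w/; rule 3 does not apply here → [a].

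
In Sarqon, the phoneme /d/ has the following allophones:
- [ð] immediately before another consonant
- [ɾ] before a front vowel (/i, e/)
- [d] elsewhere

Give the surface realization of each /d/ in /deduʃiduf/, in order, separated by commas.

[ɾ], [d], [d]

Occurrence 1 (position 1): before a front vowel (/i, e/) → [ɾ].
Occurrence 2 (position 3): no conditioning environment matches → elsewhere allophone [d].
Occurrence 3 (position 7): no conditioning environment matches → elsewhere allophone [d].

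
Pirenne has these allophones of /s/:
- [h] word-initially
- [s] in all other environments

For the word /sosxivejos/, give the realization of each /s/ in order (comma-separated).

Occurrence 1 (position 1): word-initially → [h].
Occurrence 2 (position 3): no conditioning environment matches → elsewhere allophone [s].
Occurrence 3 (position 10): no conditioning environment matches → elsewhere allophone [s].

[h], [s], [s]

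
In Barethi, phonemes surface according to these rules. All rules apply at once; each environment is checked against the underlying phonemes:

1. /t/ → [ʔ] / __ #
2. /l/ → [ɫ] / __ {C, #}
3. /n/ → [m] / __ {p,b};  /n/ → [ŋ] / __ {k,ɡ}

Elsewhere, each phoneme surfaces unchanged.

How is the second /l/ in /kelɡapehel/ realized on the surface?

[ɫ]

Rule 2 applies to /l/ (word-final: word-finally or immediately before a consonant) → [ɫ].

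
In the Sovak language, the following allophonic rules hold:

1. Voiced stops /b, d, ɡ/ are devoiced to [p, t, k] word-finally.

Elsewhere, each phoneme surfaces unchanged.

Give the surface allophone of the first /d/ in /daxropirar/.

[d]

/d/ (word-initial) fails the environment for rule 1, so it stays [d].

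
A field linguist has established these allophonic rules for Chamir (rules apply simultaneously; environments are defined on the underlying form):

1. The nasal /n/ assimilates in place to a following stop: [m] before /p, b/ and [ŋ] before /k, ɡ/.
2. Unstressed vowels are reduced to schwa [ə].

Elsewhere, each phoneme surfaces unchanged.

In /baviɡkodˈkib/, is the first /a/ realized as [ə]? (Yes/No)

Yes

/a/ — between /b/ and /v/, in an unstressed syllable — surfaces as [ə] (rule 2).
The actual realization is [ə], which matches [ə].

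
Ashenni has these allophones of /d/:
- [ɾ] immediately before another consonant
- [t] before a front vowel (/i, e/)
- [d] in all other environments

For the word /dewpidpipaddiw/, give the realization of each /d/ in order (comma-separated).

[t], [ɾ], [ɾ], [t]

Occurrence 1 (position 1): before a front vowel (/i, e/) → [t].
Occurrence 2 (position 6): immediately before another consonant → [ɾ].
Occurrence 3 (position 11): immediately before another consonant → [ɾ].
Occurrence 4 (position 12): before a front vowel (/i, e/) → [t].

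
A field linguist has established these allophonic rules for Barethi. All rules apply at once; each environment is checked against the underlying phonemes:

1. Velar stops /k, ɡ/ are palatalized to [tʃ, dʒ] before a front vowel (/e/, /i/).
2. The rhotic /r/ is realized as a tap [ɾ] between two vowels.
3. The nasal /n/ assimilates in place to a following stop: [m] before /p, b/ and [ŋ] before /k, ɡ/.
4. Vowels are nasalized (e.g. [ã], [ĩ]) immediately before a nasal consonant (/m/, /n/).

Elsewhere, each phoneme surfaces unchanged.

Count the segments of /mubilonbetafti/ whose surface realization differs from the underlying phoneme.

2

Segments that undergo a rule: /o/ → [õ] (rule 4); /n/ → [m] (rule 3).
All other segments surface unchanged.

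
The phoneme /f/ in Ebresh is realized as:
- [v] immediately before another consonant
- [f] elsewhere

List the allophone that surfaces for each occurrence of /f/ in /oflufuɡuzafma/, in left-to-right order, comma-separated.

Occurrence 1 (position 2): immediately before another consonant → [v].
Occurrence 2 (position 5): no conditioning environment matches → elsewhere allophone [f].
Occurrence 3 (position 11): immediately before another consonant → [v].

[v], [f], [v]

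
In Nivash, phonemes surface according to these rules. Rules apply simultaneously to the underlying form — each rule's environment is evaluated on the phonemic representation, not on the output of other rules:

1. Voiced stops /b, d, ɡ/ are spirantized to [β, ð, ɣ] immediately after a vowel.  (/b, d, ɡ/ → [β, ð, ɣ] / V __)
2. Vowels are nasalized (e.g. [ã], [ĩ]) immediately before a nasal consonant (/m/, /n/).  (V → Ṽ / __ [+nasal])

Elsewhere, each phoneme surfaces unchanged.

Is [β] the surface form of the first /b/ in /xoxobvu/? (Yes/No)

Rule 1 applies to /b/ (between /o/ and /v/: immediately after a vowel) → [β].
The actual realization is [β], which matches [β].

Yes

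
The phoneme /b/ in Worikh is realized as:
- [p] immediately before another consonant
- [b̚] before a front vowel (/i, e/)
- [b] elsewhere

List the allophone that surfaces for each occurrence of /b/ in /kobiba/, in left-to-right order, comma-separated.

Occurrence 1 (position 3): before a front vowel (/i, e/) → [b̚].
Occurrence 2 (position 5): no conditioning environment matches → elsewhere allophone [b].

[b̚], [b]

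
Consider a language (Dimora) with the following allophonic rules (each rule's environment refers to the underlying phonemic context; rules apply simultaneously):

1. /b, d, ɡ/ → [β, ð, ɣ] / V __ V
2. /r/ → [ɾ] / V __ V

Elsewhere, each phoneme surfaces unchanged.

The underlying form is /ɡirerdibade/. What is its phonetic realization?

[ɡiɾerdiβaðe]

/ɡ/ (word-initial): rule 1 targets it, but not between two vowels → unchanged [ɡ].
/i/ (between /ɡ/ and /r/) is unaffected → [i].
/r/ — between /i/ and /e/, between two vowels — surfaces as [ɾ] (rule 2).
/e/ (between /r/ and /r/): no rule targets it → [e].
/r/ — between /e/ and /d/; rule 2 does not apply here → [r].
/d/ (between /r/ and /i/) fails the environment for rule 1, so it stays [d].
/i/ (between /d/ and /b/): no rule targets it → [i].
/b/ meets the environment for rule 1 (between two vowels) → [β].
/a/ stays [a].
/d/ meets the environment for rule 1 (between two vowels) → [ð].
/e/ stays [e].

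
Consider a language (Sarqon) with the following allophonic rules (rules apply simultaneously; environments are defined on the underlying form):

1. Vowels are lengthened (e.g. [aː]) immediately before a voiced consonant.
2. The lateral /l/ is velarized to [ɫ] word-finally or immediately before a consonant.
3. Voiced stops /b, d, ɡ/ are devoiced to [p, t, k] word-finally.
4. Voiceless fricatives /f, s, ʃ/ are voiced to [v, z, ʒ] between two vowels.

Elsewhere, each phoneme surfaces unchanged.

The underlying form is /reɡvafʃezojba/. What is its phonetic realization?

[reːɡvafʃeːzoːjba]

/r/ stays [r].
/e/ meets the environment for rule 1 (before a voiced consonant) → [eː].
/ɡ/ (between /e/ and /v/) fails the environment for rule 3, so it stays [ɡ].
/v/ (between /ɡ/ and /a/) is unaffected → [v].
/a/ — between /v/ and /f/; rule 1 does not apply here → [a].
/f/ (between /a/ and /ʃ/): rule 4 targets it, but not between two vowels → unchanged [f].
/ʃ/ — between /f/ and /e/; rule 4 does not apply here → [ʃ].
/e/ — between /ʃ/ and /z/, before a voiced consonant — surfaces as [eː] (rule 1).
/z/ — not in any rule's target class → [z].
/o/ meets the environment for rule 1 (before a voiced consonant) → [oː].
/j/ (between /o/ and /b/): no rule targets it → [j].
/b/ (between /j/ and /a/) is in the target of rule 3 but the environment (word-finally) is not met → [b].
/a/ — word-final; rule 1 does not apply here → [a].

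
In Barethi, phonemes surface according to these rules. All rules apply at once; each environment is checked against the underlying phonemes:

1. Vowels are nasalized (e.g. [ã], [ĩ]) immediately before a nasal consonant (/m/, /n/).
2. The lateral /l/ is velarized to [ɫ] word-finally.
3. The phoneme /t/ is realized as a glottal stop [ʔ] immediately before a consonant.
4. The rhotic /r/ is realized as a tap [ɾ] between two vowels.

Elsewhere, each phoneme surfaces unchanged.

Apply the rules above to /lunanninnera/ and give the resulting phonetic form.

[lũnãnnĩnneɾa]

/l/ (word-initial) fails the environment for rule 2, so it stays [l].
/u/ (between /l/ and /n/) occurs before a nasal consonant → [ũ] by rule 1.
/n/ — not in any rule's target class → [n].
/a/ (between /n/ and /n/) occurs before a nasal consonant → [ã] by rule 1.
/n/ (between /a/ and /n/): no rule targets it → [n].
/n/ (between /n/ and /i/) is unaffected → [n].
/i/ (between /n/ and /n/) occurs before a nasal consonant → [ĩ] by rule 1.
/n/ — not in any rule's target class → [n].
/n/ (between /n/ and /e/): no rule targets it → [n].
/e/ (between /n/ and /r/) fails the environment for rule 1, so it stays [e].
/r/ (between /e/ and /a/): between two vowels, so rule 4 applies → [ɾ].
/a/ (word-final) is in the target of rule 1 but the environment (before a nasal consonant) is not met → [a].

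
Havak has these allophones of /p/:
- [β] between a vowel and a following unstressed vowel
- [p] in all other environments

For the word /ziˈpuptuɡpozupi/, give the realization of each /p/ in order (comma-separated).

Occurrence 1 (position 3): no conditioning environment matches → elsewhere allophone [p].
Occurrence 2 (position 5): no conditioning environment matches → elsewhere allophone [p].
Occurrence 3 (position 9): no conditioning environment matches → elsewhere allophone [p].
Occurrence 4 (position 13): between a vowel and a following unstressed vowel → [β].

[p], [p], [p], [β]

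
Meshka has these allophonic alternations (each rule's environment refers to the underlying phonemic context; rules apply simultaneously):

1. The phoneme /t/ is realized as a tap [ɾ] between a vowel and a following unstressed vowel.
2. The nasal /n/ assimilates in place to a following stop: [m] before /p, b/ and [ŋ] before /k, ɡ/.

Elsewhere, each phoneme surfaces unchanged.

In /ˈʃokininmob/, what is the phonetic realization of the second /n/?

/n/ (between /i/ and /m/) is in the target of rule 2 but the environment (before a labial or velar stop) is not met → [n].

[n]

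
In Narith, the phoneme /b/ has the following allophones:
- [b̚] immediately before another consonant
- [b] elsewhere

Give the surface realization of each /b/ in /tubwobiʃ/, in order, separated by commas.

[b̚], [b]

Occurrence 1 (position 3): immediately before another consonant → [b̚].
Occurrence 2 (position 6): no conditioning environment matches → elsewhere allophone [b].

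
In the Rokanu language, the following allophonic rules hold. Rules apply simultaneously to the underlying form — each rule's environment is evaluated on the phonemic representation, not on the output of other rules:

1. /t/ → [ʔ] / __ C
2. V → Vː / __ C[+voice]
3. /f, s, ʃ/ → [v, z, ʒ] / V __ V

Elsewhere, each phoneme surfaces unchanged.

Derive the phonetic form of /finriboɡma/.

/f/ — word-initial; rule 3 does not apply here → [f].
Rule 2 applies to /i/ (between /f/ and /n/: before a voiced consonant) → [iː].
/n/ (between /i/ and /r/) is unaffected → [n].
/r/ stays [r].
/i/ (between /r/ and /b/) occurs before a voiced consonant → [iː] by rule 2.
/b/ (between /i/ and /o/) is unaffected → [b].
/o/ (between /b/ and /ɡ/): before a voiced consonant, so rule 2 applies → [oː].
/ɡ/ — not in any rule's target class → [ɡ].
/m/ (between /ɡ/ and /a/): no rule targets it → [m].
/a/ (word-final) fails the environment for rule 2, so it stays [a].

[fiːnriːboːɡma]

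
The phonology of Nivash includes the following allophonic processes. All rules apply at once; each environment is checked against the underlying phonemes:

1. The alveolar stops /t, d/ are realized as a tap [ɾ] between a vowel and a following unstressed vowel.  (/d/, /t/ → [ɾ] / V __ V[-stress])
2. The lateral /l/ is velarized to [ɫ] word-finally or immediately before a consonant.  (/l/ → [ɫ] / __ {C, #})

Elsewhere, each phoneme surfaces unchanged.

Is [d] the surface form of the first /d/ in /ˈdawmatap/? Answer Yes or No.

/d/ (word-initial) fails the environment for rule 1, so it stays [d].
The actual realization is [d], which matches [d].

Yes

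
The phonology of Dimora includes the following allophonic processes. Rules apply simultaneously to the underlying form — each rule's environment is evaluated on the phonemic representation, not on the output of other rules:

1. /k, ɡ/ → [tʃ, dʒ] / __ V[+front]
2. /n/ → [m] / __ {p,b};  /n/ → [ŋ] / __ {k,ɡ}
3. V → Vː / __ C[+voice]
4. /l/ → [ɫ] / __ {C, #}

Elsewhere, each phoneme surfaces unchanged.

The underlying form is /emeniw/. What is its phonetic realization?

[eːmeːniːw]

/e/ meets the environment for rule 3 (before a voiced consonant) → [eː].
/m/ (between /e/ and /e/): no rule targets it → [m].
/e/ (between /m/ and /n/) occurs before a voiced consonant → [eː] by rule 3.
/n/ (between /e/ and /i/): rule 2 targets it, but not before a labial or velar stop → unchanged [n].
/i/ meets the environment for rule 3 (before a voiced consonant) → [iː].
/w/ stays [w].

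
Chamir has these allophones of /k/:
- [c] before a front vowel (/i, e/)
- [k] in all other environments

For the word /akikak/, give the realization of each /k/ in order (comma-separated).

Occurrence 1 (position 2): before a front vowel → [c].
Occurrence 2 (position 4): no conditioning environment matches → elsewhere allophone [k].
Occurrence 3 (position 6): no conditioning environment matches → elsewhere allophone [k].

[c], [k], [k]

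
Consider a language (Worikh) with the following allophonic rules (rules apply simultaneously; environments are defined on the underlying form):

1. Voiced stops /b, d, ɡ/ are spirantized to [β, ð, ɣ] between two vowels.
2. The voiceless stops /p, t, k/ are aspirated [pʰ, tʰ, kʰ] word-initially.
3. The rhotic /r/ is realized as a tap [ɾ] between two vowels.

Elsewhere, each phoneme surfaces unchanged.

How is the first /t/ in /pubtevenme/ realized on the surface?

[t]

/t/ (between /b/ and /e/) is in the target of rule 2 but the environment (word-initially) is not met → [t].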